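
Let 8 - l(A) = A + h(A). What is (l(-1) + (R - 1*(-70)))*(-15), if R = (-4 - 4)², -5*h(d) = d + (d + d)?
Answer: -2136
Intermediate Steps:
h(d) = -3*d/5 (h(d) = -(d + (d + d))/5 = -(d + 2*d)/5 = -3*d/5)
R = 64 (R = (-8)² = 64)
l(A) = 8 - 2*A/5 (l(A) = 8 - (A - 3*A/5) = 8 - 2*A/5)
(l(-1) + (R - 1*(-70)))*(-15) = ((8 - ⅖*(-1)) + (64 - 1*(-70)))*(-15) = ((8 + ⅖) + (64 + 70))*(-15) = (42/5 + 134)*(-15) = (712/5)*(-15) = -2136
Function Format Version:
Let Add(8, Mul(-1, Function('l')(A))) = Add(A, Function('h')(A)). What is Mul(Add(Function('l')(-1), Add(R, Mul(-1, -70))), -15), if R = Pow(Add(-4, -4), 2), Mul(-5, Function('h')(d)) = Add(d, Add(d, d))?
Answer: -2136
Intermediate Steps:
Function('h')(d) = Mul(Rational(-3, 5), d) (Function('h')(d) = Mul(Rational(-1, 5), Add(d, Add(d, d))) = Mul(Rational(-1, 5), Add(d, Mul(2, d))) = Mul(Rational(-1, 5), Mul(3, d)) = Mul(Rational(-3, 5), d))
R = 64 (R = Pow(-8, 2) = 64)
Function('l')(A) = Add(8, Mul(Rational(-2, 5), A)) (Function('l')(A) = Add(8, Mul(-1, Add(A, Mul(Rational(-3, 5), A)))) = Add(8, Mul(-1, Mul(Rational(2, 5), A))) = Add(8, Mul(Rational(-2, 5), A)))
Mul(Add(Function('l')(-1), Add(R, Mul(-1, -70))), -15) = Mul(Add(Add(8, Mul(Rational(-2, 5), -1)), Add(64, Mul(-1, -70))), -15) = Mul(Add(Add(8, Rational(2, 5)), Add(64, 70)), -15) = Mul(Add(Rational(42, 5), 134), -15) = Mul(Rational(712, 5), -15) = -2136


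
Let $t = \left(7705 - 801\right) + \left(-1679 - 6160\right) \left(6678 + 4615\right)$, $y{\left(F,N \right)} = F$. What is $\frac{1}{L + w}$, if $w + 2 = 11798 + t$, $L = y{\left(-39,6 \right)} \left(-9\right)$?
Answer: $- \frac{1}{88506776} \approx -1.1299 \cdot 10^{-8}$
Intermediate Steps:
$t = -88518923$ ($t = 6904 - 88525827 = -88518923$)
$L = 351$ ($L = \left(-39\right) \left(-9\right) = 351$)
$w = -88507127$ ($w = -2 + \left(11798 - 88518923\right) = -2 - 88507125 = -88507127$)
$\frac{1}{L + w} = \frac{1}{351 - 88507127} = \frac{1}{-88506776} = - \frac{1}{88506776}$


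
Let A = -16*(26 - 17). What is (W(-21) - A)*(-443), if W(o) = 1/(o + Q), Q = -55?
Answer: -4847749/76 ≈ -63786.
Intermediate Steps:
W(o) = 1/(-55 + o) (W(o) = 1/(o - 55) = 1/(-55 + o))
A = -144 (A = -16*9 = -144)
(W(-21) - A)*(-443) = (1/(-55 - 21) - 1*(-144))*(-443) = (1/(-76) + 144)*(-443) = (-1/76 + 144)*(-443) = (10943/76)*(-443) = -4847749/76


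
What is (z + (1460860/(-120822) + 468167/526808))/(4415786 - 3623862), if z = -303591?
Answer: -9662139508464811/25202979785841312 ≈ -0.38337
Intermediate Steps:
(z + (1460860/(-120822) + 468167/526808))/(4415786 - 3623862) = (-303591 + (1460860/(-120822) + 468167/526808))/(4415786 - 3623862) = (-303591 + (1460860*(-1/120822) + 468167*(1/526808)))/791924 = (-303591 + (-730430/60411 + 468167/526808))*(1/791924) = (-303591 - 356513930803/31824998088)*(1/791924) = -9662139508464811/31824998088*1/791924 = -9662139508464811/25202979785841312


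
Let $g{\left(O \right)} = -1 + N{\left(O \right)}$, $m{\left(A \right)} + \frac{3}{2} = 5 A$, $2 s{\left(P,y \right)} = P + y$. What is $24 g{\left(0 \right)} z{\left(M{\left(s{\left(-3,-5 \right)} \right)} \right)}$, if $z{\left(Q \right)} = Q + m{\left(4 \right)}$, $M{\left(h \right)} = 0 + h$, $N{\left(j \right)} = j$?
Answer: $-348$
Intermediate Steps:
$s{\left(P,y \right)} = \frac{P}{2} + \frac{y}{2}$ ($s{\left(P,y \right)} = \frac{P + y}{2} = \frac{P}{2} + \frac{y}{2}$)
$M{\left(h \right)} = h$
$m{\left(A \right)} = - \frac{3}{2} + 5 A$
$z{\left(Q \right)} = \frac{37}{2} + Q$ ($z{\left(Q \right)} = Q + \left(- \frac{3}{2} + 5 \cdot 4\right) = Q + \left(- \frac{3}{2} + 20\right) = Q + \frac{37}{2} = \frac{37}{2} + Q$)
$g{\left(O \right)} = -1 + O$
$24 g{\left(0 \right)} z{\left(M{\left(s{\left(-3,-5 \right)} \right)} \right)} = 24 \left(-1 + 0\right) \left(\frac{37}{2} + \left(\frac{1}{2} \left(-3\right) + \frac{1}{2} \left(-5\right)\right)\right) = 24 \left(-1\right) \left(\frac{37}{2} - 4\right) = - 24 \left(\frac{37}{2} - 4\right) = \left(-24\right) \frac{29}{2} = -348$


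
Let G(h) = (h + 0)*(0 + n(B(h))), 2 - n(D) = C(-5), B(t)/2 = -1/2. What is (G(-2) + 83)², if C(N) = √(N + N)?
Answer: 6201 + 316*I*√10 ≈ 6201.0 + 999.28*I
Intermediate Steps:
B(t) = -1 (B(t) = 2*(-1/2) = 2*(-1*½) = 2*(-½) = -1)
C(N) = √2*√N (C(N) = √(2*N) = √2*√N)
n(D) = 2 - I*√10 (n(D) = 2 - √2*√(-5) = 2 - √2*I*√5 = 2 - I*√10)
G(h) = h*(2 - I*√10) (G(h) = (h + 0)*(0 + (2 - I*√10)) = h*(2 - I*√10))
(G(-2) + 83)² = (-2*(2 - I*√10) + 83)² = ((-4 + 2*I*√10) + 83)² = (79 + 2*I*√10)²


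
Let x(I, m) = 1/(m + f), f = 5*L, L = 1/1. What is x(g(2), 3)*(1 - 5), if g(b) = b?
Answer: -½ ≈ -0.50000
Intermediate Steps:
L = 1 (L = 1*1 = 1)
f = 5 (f = 5*1 = 5)
x(I, m) = 1/(5 + m) (x(I, m) = 1/(m + 5) = 1/(5 + m))
x(g(2), 3)*(1 - 5) = (1 - 5)/(5 + 3) = -4/8 = (⅛)*(-4) = -½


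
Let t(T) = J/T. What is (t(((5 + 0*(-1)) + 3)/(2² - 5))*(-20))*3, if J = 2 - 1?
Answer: 15/2 ≈ 7.5000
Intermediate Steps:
J = 1
t(T) = 1/T
(t(((5 + 0*(-1)) + 3)/(2² - 5))*(-20))*3 = (-20/(((5 + 0*(-1)) + 3)/(2² - 5)))*3 = (-20/(((5 + 0) + 3)/(4 - 5)))*3 = (-20/((5 + 3)/(-1)))*3 = (-20/(8*(-1)))*3 = (-20/(-8))*3 = -⅛*(-20)*3 = (5/2)*3 = 15/2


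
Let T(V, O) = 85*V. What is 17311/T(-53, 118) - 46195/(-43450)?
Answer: -21762179/7829690 ≈ -2.7794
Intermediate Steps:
17311/T(-53, 118) - 46195/(-43450) = 17311/((85*(-53))) - 46195/(-43450) = 17311/(-4505) - 46195*(-1/43450) = 17311*(-1/4505) + 9239/8690 = -17311/4505 + 9239/8690 = -21762179/7829690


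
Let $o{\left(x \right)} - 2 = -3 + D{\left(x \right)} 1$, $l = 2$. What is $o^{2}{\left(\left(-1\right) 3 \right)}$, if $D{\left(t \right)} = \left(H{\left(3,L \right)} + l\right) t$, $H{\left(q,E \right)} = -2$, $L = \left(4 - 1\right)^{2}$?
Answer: $1$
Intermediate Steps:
$L = 9$ ($L = 3^{2} = 9$)
$D{\left(t \right)} = 0$ ($D{\left(t \right)} = \left(-2 + 2\right) t = 0 t = 0$)
$o{\left(x \right)} = -1$ ($o{\left(x \right)} = 2 + \left(-3 + 0 \cdot 1\right) = 2 + \left(-3 + 0\right) = 2 - 3 = -1$)
$o^{2}{\left(\left(-1\right) 3 \right)} = \left(-1\right)^{2} = 1$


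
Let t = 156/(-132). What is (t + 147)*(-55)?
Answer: -8020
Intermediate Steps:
t = -13/11 (t = 156*(-1/132) = -13/11 ≈ -1.1818)
(t + 147)*(-55) = (-13/11 + 147)*(-55) = (1604/11)*(-55) = -8020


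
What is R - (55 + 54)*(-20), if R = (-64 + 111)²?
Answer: 4389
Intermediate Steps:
R = 2209 (R = 47² = 2209)
R - (55 + 54)*(-20) = 2209 - (55 + 54)*(-20) = 2209 - 109*(-20) = 2209 - 1*(-2180) = 2209 + 2180 = 4389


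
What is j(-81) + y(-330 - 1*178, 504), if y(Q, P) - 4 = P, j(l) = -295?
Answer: 213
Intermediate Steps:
y(Q, P) = 4 + P
j(-81) + y(-330 - 1*178, 504) = -295 + (4 + 504) = -295 + 508 = 213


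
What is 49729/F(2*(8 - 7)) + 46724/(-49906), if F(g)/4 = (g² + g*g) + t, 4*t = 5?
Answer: 1240023343/923261 ≈ 1343.1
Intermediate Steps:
t = 5/4 (t = (¼)*5 = 5/4 ≈ 1.2500)
F(g) = 5 + 8*g² (F(g) = 4*((g² + g*g) + 5/4) = 4*((g² + g²) + 5/4) = 4*(2*g² + 5/4) = 4*(5/4 + 2*g²) = 5 + 8*g²)
49729/F(2*(8 - 7)) + 46724/(-49906) = 49729/(5 + 8*(2*(8 - 7))²) + 46724/(-49906) = 49729/(5 + 8*(2*1)²) + 46724*(-1/49906) = 49729/(5 + 8*2²) - 23362/24953 = 49729/(5 + 8*4) - 23362/24953 = 49729/(5 + 32) - 23362/24953 = 49729/37 - 23362/24953 = 1240023343/923261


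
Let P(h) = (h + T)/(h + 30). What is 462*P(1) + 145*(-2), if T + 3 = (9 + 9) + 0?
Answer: -1598/31 ≈ -51.548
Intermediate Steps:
T = 15 (T = -3 + ((9 + 9) + 0) = -3 + (18 + 0) = -3 + 18 = 15)
P(h) = (15 + h)/(30 + h) (P(h) = (h + 15)/(h + 30) = (15 + h)/(30 + h))
462*P(1) + 145*(-2) = 462*((15 + 1)/(30 + 1)) + 145*(-2) = 462*(16/31) - 290 = 7392/31 - 290 = -1598/31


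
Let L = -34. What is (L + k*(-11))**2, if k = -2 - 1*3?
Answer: 441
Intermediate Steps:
k = -5 (k = -2 - 3 = -5)
(L + k*(-11))**2 = (-34 - 5*(-11))**2 = (-34 + 55)**2 = 21**2 = 441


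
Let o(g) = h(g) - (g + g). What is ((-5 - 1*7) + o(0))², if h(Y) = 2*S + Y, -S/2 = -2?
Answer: 16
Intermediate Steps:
S = 4 (S = -2*(-2) = 4)
h(Y) = 8 + Y (h(Y) = 2*4 + Y = 8 + Y)
o(g) = 8 - g (o(g) = (8 + g) - (g + g) = (8 + g) - 2*g = 8 - g)
((-5 - 1*7) + o(0))² = ((-5 - 1*7) + (8 - 1*0))² = ((-5 - 7) + (8 + 0))² = (-12 + 8)² = (-4)² = 16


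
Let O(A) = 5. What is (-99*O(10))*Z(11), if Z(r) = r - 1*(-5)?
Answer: -7920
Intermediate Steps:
Z(r) = 5 + r (Z(r) = r + 5 = 5 + r)
(-99*O(10))*Z(11) = (-99*5)*(5 + 11) = -495*16 = -7920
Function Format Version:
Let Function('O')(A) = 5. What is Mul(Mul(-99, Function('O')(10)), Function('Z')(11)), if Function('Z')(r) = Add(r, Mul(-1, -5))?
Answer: -7920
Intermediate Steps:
Function('Z')(r) = Add(5, r) (Function('Z')(r) = Add(r, 5) = Add(5, r))
Mul(Mul(-99, Function('O')(10)), Function('Z')(11)) = Mul(Mul(-99, 5), Add(5, 11)) = Mul(-495, 16) = -7920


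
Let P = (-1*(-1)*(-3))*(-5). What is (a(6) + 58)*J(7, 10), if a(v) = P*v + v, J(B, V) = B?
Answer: 1078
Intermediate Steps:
P = 15 (P = (1*(-3))*(-5) = -3*(-5) = 15)
a(v) = 16*v (a(v) = 15*v + v = 16*v)
(a(6) + 58)*J(7, 10) = (16*6 + 58)*7 = (96 + 58)*7 = 154*7 = 1078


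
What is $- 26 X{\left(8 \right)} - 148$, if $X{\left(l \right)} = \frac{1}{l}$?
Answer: $- \frac{605}{4} \approx -151.25$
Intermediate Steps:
$- 26 X{\left(8 \right)} - 148 = - \frac{26}{8} - 148 = \left(-26\right) \frac{1}{8} - 148 = - \frac{13}{4} - 148 = - \frac{605}{4}$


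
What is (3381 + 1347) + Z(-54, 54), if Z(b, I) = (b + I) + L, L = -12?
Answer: 4716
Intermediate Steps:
Z(b, I) = -12 + I + b (Z(b, I) = (b + I) - 12 = (I + b) - 12 = -12 + I + b)
(3381 + 1347) + Z(-54, 54) = (3381 + 1347) + (-12 + 54 - 54) = 4728 - 12 = 4716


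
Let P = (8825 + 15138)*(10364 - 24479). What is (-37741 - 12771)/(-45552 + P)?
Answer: 4592/30753027 ≈ 0.00014932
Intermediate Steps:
P = -338237745 (P = 23963*(-14115) = -338237745)
(-37741 - 12771)/(-45552 + P) = (-37741 - 12771)/(-45552 - 338237745) = -50512/(-338283297) = -50512*(-1/338283297) = 4592/30753027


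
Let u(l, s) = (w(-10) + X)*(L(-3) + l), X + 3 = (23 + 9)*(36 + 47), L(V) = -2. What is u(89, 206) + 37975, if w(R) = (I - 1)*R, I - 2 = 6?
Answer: 262696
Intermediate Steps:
I = 8 (I = 2 + 6 = 8)
w(R) = 7*R (w(R) = (8 - 1)*R = 7*R)
X = 2653 (X = -3 + (23 + 9)*(36 + 47) = -3 + 32*83 = -3 + 2656 = 2653)
u(l, s) = -5166 + 2583*l (u(l, s) = (7*(-10) + 2653)*(-2 + l) = (-70 + 2653)*(-2 + l) = 2583*(-2 + l) = -5166 + 2583*l)
u(89, 206) + 37975 = (-5166 + 2583*89) + 37975 = (-5166 + 229887) + 37975 = 224721 + 37975 = 262696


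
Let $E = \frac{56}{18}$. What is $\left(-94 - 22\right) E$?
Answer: $- \frac{3248}{9} \approx -360.89$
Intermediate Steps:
$E = \frac{28}{9}$ ($E = 56 \cdot \frac{1}{18} = \frac{28}{9} \approx 3.1111$)
$\left(-94 - 22\right) E = \left(-94 - 22\right) \frac{28}{9} = \left(-116\right) \frac{28}{9} = - \frac{3248}{9}$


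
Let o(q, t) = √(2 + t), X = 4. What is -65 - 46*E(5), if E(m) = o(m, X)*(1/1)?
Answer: -65 - 46*√6 ≈ -177.68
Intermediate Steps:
E(m) = √6 (E(m) = √(2 + 4)*(1/1) = √6*(1*1) = √6*1 = √6)
-65 - 46*E(5) = -65 - 46*√6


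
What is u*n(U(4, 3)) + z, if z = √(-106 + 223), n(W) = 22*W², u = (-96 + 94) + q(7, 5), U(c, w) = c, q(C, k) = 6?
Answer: 1408 + 3*√13 ≈ 1418.8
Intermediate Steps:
u = 4 (u = (-96 + 94) + 6 = -2 + 6 = 4)
z = 3*√13 (z = √117 = 3*√13 ≈ 10.817)
u*n(U(4, 3)) + z = 4*(22*4²) + 3*√13 = 4*(22*16) + 3*√13 = 4*352 + 3*√13 = 1408 + 3*√13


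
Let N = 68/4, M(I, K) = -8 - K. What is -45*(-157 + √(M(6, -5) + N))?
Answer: 7065 - 45*√14 ≈ 6896.6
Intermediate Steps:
N = 17 (N = 68*(¼) = 17)
-45*(-157 + √(M(6, -5) + N)) = -45*(-157 + √((-8 - 1*(-5)) + 17)) = -45*(-157 + √((-8 + 5) + 17)) = -45*(-157 + √(-3 + 17)) = -45*(-157 + √14) = 7065 - 45*√14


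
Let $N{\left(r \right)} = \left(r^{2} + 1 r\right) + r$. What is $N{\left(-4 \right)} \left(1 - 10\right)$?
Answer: $-72$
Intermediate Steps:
$N{\left(r \right)} = r^{2} + 2 r$ ($N{\left(r \right)} = \left(r^{2} + r\right) + r = \left(r + r^{2}\right) + r = r^{2} + 2 r$)
$N{\left(-4 \right)} \left(1 - 10\right) = - 4 \left(2 - 4\right) \left(1 - 10\right) = \left(-4\right) \left(-2\right) \left(1 - 10\right) = 8 \left(-9\right) = -72$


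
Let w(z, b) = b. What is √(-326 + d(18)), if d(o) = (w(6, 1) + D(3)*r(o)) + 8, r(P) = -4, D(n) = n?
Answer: I*√329 ≈ 18.138*I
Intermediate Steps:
d(o) = -3 (d(o) = (1 + 3*(-4)) + 8 = (1 - 12) + 8 = -11 + 8 = -3)
√(-326 + d(18)) = √(-326 - 3) = √(-329) = I*√329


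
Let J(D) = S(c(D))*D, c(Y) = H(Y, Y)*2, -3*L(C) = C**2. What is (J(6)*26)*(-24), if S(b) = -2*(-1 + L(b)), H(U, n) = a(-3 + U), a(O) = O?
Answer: -97344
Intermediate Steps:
H(U, n) = -3 + U
L(C) = -C**2/3
c(Y) = -6 + 2*Y (c(Y) = (-3 + Y)*2 = -6 + 2*Y)
S(b) = 2 + 2*b**2/3 (S(b) = -2*(-1 - b**2/3) = 2 + 2*b**2/3)
J(D) = D*(2 + 2*(-6 + 2*D)**2/3) (J(D) = (2 + 2*(-6 + 2*D)**2/3)*D = D*(2 + 2*(-6 + 2*D)**2/3))
(J(6)*26)*(-24) = (((2/3)*6*(39 - 24*6 + 4*6**2))*26)*(-24) = (((2/3)*6*(39 - 144 + 4*36))*26)*(-24) = (((2/3)*6*(39 - 144 + 144))*26)*(-24) = (((2/3)*6*39)*26)*(-24) = (156*26)*(-24) = 4056*(-24) = -97344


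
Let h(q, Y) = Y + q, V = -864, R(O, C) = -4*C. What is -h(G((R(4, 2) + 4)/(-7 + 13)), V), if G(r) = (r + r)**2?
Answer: 7760/9 ≈ 862.22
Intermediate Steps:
G(r) = 4*r**2 (G(r) = (2*r)**2 = 4*r**2)
-h(G((R(4, 2) + 4)/(-7 + 13)), V) = -(-864 + 4*((-4*2 + 4)/(-7 + 13))**2) = -(-864 + 4*((-8 + 4)/6)**2) = -(-864 + 4*(-4*1/6)**2) = -(-864 + 4*(-2/3)**2) = -(-864 + 4*(4/9)) = -(-864 + 16/9) = -1*(-7760/9) = 7760/9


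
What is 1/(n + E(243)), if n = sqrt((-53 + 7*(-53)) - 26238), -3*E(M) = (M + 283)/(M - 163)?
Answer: -31560/384001969 - 14400*I*sqrt(26662)/384001969 ≈ -8.2187e-5 - 0.0061232*I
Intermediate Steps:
E(M) = -(283 + M)/(3*(-163 + M)) (E(M) = -(M + 283)/(3*(M - 163)) = -(283 + M)/(3*(-163 + M)))
n = I*sqrt(26662) (n = sqrt((-53 - 371) - 26238) = sqrt(-424 - 26238) = sqrt(-26662) = I*sqrt(26662) ≈ 163.29*I)
1/(n + E(243)) = 1/(I*sqrt(26662) + (-283 - 1*243)/(3*(-163 + 243))) = 1/(I*sqrt(26662) + (1/3)*(-283 - 243)/80) = 1/(I*sqrt(26662) + (1/3)*(1/80)*(-526)) = 1/(I*sqrt(26662) - 263/120) = 1/(-263/120 + I*sqrt(26662))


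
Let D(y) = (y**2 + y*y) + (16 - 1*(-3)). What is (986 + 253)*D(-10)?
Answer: 271341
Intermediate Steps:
D(y) = 19 + 2*y**2 (D(y) = (y**2 + y**2) + (16 + 3) = 2*y**2 + 19 = 19 + 2*y**2)
(986 + 253)*D(-10) = (986 + 253)*(19 + 2*(-10)**2) = 1239*(19 + 2*100) = 1239*(19 + 200) = 1239*219 = 271341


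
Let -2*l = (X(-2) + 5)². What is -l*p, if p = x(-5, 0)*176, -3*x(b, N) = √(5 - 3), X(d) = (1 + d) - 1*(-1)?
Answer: -2200*√2/3 ≈ -1037.1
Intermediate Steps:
X(d) = 2 + d (X(d) = (1 + d) + 1 = 2 + d)
x(b, N) = -√2/3 (x(b, N) = -√(5 - 3)/3 = -√2/3)
l = -25/2 (l = -((2 - 2) + 5)²/2 = -(0 + 5)²/2 = -½*5² = -½*25 = -25/2 ≈ -12.500)
p = -176*√2/3 (p = -√2/3*176 = -176*√2/3 ≈ -82.967)
-l*p = -(-25)*(-176*√2/3)/2 = -2200*√2/3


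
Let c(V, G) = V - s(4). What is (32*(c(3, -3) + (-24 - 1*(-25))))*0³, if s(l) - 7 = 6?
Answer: 0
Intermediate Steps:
s(l) = 13 (s(l) = 7 + 6 = 13)
c(V, G) = -13 + V (c(V, G) = V - 1*13 = V - 13 = -13 + V)
(32*(c(3, -3) + (-24 - 1*(-25))))*0³ = (32*((-13 + 3) + (-24 - 1*(-25))))*0³ = (32*(-10 + (-24 + 25)))*0 = (32*(-10 + 1))*0 = (32*(-9))*0 = -288*0 = 0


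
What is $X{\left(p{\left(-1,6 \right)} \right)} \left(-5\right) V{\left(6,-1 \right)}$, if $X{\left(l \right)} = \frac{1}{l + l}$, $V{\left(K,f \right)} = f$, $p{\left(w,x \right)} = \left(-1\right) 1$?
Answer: $- \frac{5}{2} \approx -2.5$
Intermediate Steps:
$p{\left(w,x \right)} = -1$
$X{\left(l \right)} = \frac{1}{2 l}$
$X{\left(p{\left(-1,6 \right)} \right)} \left(-5\right) V{\left(6,-1 \right)} = \frac{1}{2 \left(-1\right)} \left(-5\right) \left(-1\right) = \frac{1}{2} \left(-1\right) \left(-5\right) \left(-1\right) = \left(- \frac{1}{2}\right) \left(-5\right) \left(-1\right) = \frac{5}{2} \left(-1\right) = - \frac{5}{2}$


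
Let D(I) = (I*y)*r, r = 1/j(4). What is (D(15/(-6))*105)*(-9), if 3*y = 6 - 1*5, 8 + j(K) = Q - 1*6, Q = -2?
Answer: -1575/32 ≈ -49.219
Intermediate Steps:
j(K) = -16 (j(K) = -8 + (-2 - 1*6) = -8 + (-2 - 6) = -8 - 8 = -16)
y = ⅓ (y = (6 - 1*5)/3 = (6 - 5)/3 = (⅓)*1 = ⅓ ≈ 0.33333)
r = -1/16 (r = 1/(-16) = -1/16 ≈ -0.062500)
D(I) = -I/48 (D(I) = (I*(⅓))*(-1/16) = (I/3)*(-1/16) = -I/48)
(D(15/(-6))*105)*(-9) = (-5/(16*(-6))*105)*(-9) = (-5*(-1)/(16*6)*105)*(-9) = (-1/48*(-5/2)*105)*(-9) = ((5/96)*105)*(-9) = (175/32)*(-9) = -1575/32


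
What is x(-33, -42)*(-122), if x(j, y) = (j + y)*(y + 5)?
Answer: -338550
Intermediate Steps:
x(j, y) = (5 + y)*(j + y) (x(j, y) = (j + y)*(5 + y) = (5 + y)*(j + y))
x(-33, -42)*(-122) = ((-42)² + 5*(-33) + 5*(-42) - 33*(-42))*(-122) = (1764 - 165 - 210 + 1386)*(-122) = 2775*(-122) = -338550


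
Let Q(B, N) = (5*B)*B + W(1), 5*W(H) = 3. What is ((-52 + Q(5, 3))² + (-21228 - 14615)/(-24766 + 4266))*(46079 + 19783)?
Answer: 3658091495913/10250 ≈ 3.5689e+8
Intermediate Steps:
W(H) = ⅗ (W(H) = (⅕)*3 = ⅗)
Q(B, N) = ⅗ + 5*B² (Q(B, N) = (5*B)*B + ⅗ = 5*B² + ⅗ = ⅗ + 5*B²)
((-52 + Q(5, 3))² + (-21228 - 14615)/(-24766 + 4266))*(46079 + 19783) = ((-52 + (⅗ + 5*5²))² + (-21228 - 14615)/(-24766 + 4266))*(46079 + 19783) = ((-52 + (⅗ + 5*25))² - 35843/(-20500))*65862 = ((-52 + (⅗ + 125))² - 35843*(-1/20500))*65862 = ((-52 + 628/5)² + 35843/20500)*65862 = ((368/5)² + 35843/20500)*65862 = (135424/25 + 35843/20500)*65862 = (111083523/20500)*65862 = 3658091495913/10250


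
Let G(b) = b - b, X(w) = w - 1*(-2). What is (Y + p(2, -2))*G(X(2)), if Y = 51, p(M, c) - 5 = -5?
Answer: 0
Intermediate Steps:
X(w) = 2 + w (X(w) = w + 2 = 2 + w)
p(M, c) = 0 (p(M, c) = 5 - 5 = 0)
G(b) = 0
(Y + p(2, -2))*G(X(2)) = (51 + 0)*0 = 51*0 = 0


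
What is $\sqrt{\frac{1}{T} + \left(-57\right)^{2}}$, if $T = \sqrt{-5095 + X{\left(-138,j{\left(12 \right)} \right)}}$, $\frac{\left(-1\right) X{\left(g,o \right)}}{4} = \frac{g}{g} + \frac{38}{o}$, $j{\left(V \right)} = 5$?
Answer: $\frac{\sqrt{2137090210641 - 25647 i \sqrt{128235}}}{25647} \approx 57.0 - 0.00012248 i$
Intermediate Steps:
$X{\left(g,o \right)} = -4 - \frac{152}{o}$ ($X{\left(g,o \right)} = - 4 \left(\frac{g}{g} + \frac{38}{o}\right) = - 4 \left(1 + \frac{38}{o}\right) = -4 - \frac{152}{o}$)
$T = \frac{i \sqrt{128235}}{5}$ ($T = \sqrt{-5095 - \left(4 + \frac{152}{5}\right)} = \sqrt{-5095 - \frac{172}{5}} = \sqrt{- \frac{25647}{5}} = \frac{i \sqrt{128235}}{5} \approx 71.62 i$)
$\sqrt{\frac{1}{T} + \left(-57\right)^{2}} = \sqrt{\frac{1}{\frac{1}{5} i \sqrt{128235}} + \left(-57\right)^{2}} = \sqrt{- \frac{i \sqrt{128235}}{25647} + 3249} = \sqrt{3249 - \frac{i \sqrt{128235}}{25647}}$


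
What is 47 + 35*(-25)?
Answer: -828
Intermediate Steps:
47 + 35*(-25) = 47 - 875 = -828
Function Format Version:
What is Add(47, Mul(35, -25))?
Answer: -828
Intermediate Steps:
Add(47, Mul(35, -25)) = Add(47, -875) = -828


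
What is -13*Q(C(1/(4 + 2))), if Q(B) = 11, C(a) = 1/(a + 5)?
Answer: -143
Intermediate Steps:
C(a) = 1/(5 + a)
-13*Q(C(1/(4 + 2))) = -13*11 = -143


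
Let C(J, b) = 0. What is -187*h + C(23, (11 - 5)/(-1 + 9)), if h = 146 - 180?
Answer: 6358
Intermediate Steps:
h = -34
-187*h + C(23, (11 - 5)/(-1 + 9)) = -187*(-34) + 0 = 6358 + 0 = 6358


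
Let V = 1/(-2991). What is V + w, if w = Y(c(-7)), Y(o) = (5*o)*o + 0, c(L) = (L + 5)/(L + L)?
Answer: 14906/146559 ≈ 0.10171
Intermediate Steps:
c(L) = (5 + L)/(2*L) (c(L) = (5 + L)/((2*L)) = (5 + L)*(1/(2*L)) = (5 + L)/(2*L))
V = -1/2991 ≈ -0.00033434
Y(o) = 5*o² (Y(o) = 5*o² + 0 = 5*o²)
w = 5/49 (w = 5*((½)*(5 - 7)/(-7))² = 5*((½)*(-⅐)*(-2))² = 5*(⅐)² = 5*(1/49) = 5/49 ≈ 0.10204)
V + w = -1/2991 + 5/49 = 14906/146559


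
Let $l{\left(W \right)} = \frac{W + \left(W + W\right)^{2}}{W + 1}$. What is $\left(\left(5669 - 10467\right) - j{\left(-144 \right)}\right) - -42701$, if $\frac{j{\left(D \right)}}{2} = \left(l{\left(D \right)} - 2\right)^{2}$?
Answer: $- \frac{13031488345}{20449} \approx -6.3727 \cdot 10^{5}$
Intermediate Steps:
$l{\left(W \right)} = \frac{W + 4 W^{2}}{1 + W}$ ($l{\left(W \right)} = \frac{W + \left(2 W\right)^{2}}{1 + W} = \frac{W + 4 W^{2}}{1 + W}$)
$j{\left(D \right)} = 2 \left(-2 + \frac{D \left(1 + 4 D\right)}{1 + D}\right)^{2}$ ($j{\left(D \right)} = 2 \left(\frac{D \left(1 + 4 D\right)}{1 + D} - 2\right)^{2} = 2 \left(-2 + \frac{D \left(1 + 4 D\right)}{1 + D}\right)^{2}$)
$\left(\left(5669 - 10467\right) - j{\left(-144 \right)}\right) - -42701 = \left(\left(5669 - 10467\right) - \frac{2 \left(-2 - -144 + 4 \left(-144\right)^{2}\right)^{2}}{\left(1 - 144\right)^{2}}\right) - -42701 = \left(\left(5669 - 10467\right) - \frac{2 \left(-2 + 144 + 4 \cdot 20736\right)^{2}}{20449}\right) + 42701 = \left(-4798 - 2 \cdot \frac{1}{20449} \left(-2 + 144 + 82944\right)^{2}\right) + 42701 = \left(-4798 - 2 \cdot \frac{1}{20449} \cdot 83086^{2}\right) + 42701 = \left(-4798 - 2 \cdot \frac{1}{20449} \cdot 6903283396\right) + 42701 = \left(-4798 - \frac{13806566792}{20449}\right) + 42701 = - \frac{13904681094}{20449} + 42701 = - \frac{13031488345}{20449}$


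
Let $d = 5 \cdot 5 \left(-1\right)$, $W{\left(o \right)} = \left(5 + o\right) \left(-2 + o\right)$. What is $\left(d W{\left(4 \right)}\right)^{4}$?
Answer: $41006250000$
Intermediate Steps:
$W{\left(o \right)} = \left(-2 + o\right) \left(5 + o\right)$
$d = -25$ ($d = 25 \left(-1\right) = -25$)
$\left(d W{\left(4 \right)}\right)^{4} = \left(- 25 \left(-10 + 4^{2} + 3 \cdot 4\right)\right)^{4} = \left(- 25 \left(-10 + 16 + 12\right)\right)^{4} = \left(\left(-25\right) 18\right)^{4} = \left(-450\right)^{4} = 41006250000$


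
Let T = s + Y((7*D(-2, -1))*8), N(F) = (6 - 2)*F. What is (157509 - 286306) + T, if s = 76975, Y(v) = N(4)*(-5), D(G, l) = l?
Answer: -51902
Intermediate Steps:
N(F) = 4*F
Y(v) = -80 (Y(v) = (4*4)*(-5) = 16*(-5) = -80)
T = 76895 (T = 76975 - 80 = 76895)
(157509 - 286306) + T = (157509 - 286306) + 76895 = -128797 + 76895 = -51902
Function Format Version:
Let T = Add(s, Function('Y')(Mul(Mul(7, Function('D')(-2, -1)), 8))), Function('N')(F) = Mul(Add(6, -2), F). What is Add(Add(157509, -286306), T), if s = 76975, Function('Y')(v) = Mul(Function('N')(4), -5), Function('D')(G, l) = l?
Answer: -51902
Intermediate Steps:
Function('N')(F) = Mul(4, F)
Function('Y')(v) = -80 (Function('Y')(v) = Mul(Mul(4, 4), -5) = Mul(16, -5) = -80)
T = 76895 (T = Add(76975, -80) = 76895)
Add(Add(157509, -286306), T) = Add(Add(157509, -286306), 76895) = Add(-128797, 76895) = -51902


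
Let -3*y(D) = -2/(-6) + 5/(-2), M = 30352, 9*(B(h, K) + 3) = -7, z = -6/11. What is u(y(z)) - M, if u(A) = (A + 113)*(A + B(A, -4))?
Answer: -9946633/324 ≈ -30700.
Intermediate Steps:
z = -6/11 (z = -6*1/11 = -6/11 ≈ -0.54545)
B(h, K) = -34/9 (B(h, K) = -3 + (1/9)*(-7) = -3 - 7/9 = -34/9)
y(D) = 13/18 (y(D) = -(-2/(-6) + 5/(-2))/3 = -(-2*(-1/6) + 5*(-1/2))/3 = -(1/3 - 5/2)/3 = -1/3*(-13/6) = 13/18)
u(A) = (113 + A)*(-34/9 + A) (u(A) = (A + 113)*(A - 34/9) = (113 + A)*(-34/9 + A))
u(y(z)) - M = (-3842/9 + (13/18)**2 + (983/9)*(13/18)) - 1*30352 = (-3842/9 + 169/324 + 12779/162) - 30352 = -112585/324 - 30352 = -9946633/324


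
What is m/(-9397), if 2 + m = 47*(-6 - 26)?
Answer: 1506/9397 ≈ 0.16026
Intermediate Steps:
m = -1506 (m = -2 + 47*(-6 - 26) = -2 + 47*(-32) = -2 - 1504 = -1506)
m/(-9397) = -1506/(-9397) = -1506*(-1/9397) = 1506/9397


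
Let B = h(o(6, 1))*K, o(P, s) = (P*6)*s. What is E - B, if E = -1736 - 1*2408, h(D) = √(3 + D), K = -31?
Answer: -4144 + 31*√39 ≈ -3950.4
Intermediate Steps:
o(P, s) = 6*P*s (o(P, s) = (6*P)*s = 6*P*s)
E = -4144 (E = -1736 - 2408 = -4144)
B = -31*√39 (B = √(3 + 6*6*1)*(-31) = √(3 + 36)*(-31) = √39*(-31) = -31*√39 ≈ -193.59)
E - B = -4144 - (-31)*√39 = -4144 + 31*√39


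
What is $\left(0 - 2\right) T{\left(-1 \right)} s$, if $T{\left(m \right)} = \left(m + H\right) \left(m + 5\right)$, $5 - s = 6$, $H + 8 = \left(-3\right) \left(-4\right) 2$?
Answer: $120$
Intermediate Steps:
$H = 16$ ($H = -8 + \left(-3\right) \left(-4\right) 2 = -8 + 12 \cdot 2 = -8 + 24 = 16$)
$s = -1$ ($s = 5 - 6 = -1$)
$T{\left(m \right)} = \left(5 + m\right) \left(16 + m\right)$ ($T{\left(m \right)} = \left(m + 16\right) \left(m + 5\right) = \left(16 + m\right) \left(5 + m\right) = \left(5 + m\right) \left(16 + m\right)$)
$\left(0 - 2\right) T{\left(-1 \right)} s = \left(0 - 2\right) \left(80 + \left(-1\right)^{2} + 21 \left(-1\right)\right) \left(-1\right) = - 2 \left(80 + 1 - 21\right) \left(-1\right) = \left(-2\right) 60 \left(-1\right) = \left(-120\right) \left(-1\right) = 120$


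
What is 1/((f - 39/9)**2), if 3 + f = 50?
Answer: 9/16384 ≈ 0.00054932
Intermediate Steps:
f = 47 (f = -3 + 50 = 47)
1/((f - 39/9)**2) = 1/((47 - 39/9)**2) = 1/((47 - 39*1/9)**2) = 1/((47 - 13/3)**2) = 1/((128/3)**2) = 1/(16384/9) = 9/16384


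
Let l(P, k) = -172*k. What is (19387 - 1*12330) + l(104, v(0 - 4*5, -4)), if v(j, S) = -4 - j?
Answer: 4305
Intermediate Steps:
(19387 - 1*12330) + l(104, v(0 - 4*5, -4)) = (19387 - 1*12330) - 172*(-4 - (0 - 4*5)) = (19387 - 12330) - 172*(-4 - (0 - 20)) = 7057 - 172*(-4 - 1*(-20)) = 7057 - 172*(-4 + 20) = 7057 - 172*16 = 7057 - 2752 = 4305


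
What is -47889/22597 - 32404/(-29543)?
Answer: -682551539/667583171 ≈ -1.0224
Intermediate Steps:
-47889/22597 - 32404/(-29543) = -47889*1/22597 - 32404*(-1/29543) = -47889/22597 + 32404/29543 = -682551539/667583171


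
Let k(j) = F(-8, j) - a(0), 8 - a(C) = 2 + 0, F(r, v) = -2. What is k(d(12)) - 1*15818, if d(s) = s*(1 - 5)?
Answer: -15826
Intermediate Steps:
a(C) = 6 (a(C) = 8 - (2 + 0) = 8 - 1*2 = 8 - 2 = 6)
d(s) = -4*s (d(s) = s*(-4) = -4*s)
k(j) = -8 (k(j) = -2 - 1*6 = -2 - 6 = -8)
k(d(12)) - 1*15818 = -8 - 1*15818 = -8 - 15818 = -15826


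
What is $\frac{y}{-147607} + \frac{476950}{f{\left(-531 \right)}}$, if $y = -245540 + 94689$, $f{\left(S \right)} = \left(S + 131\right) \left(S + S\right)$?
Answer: $\frac{2689653269}{1254069072} \approx 2.1447$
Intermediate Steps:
$f{\left(S \right)} = 2 S \left(131 + S\right)$ ($f{\left(S \right)} = \left(131 + S\right) 2 S = 2 S \left(131 + S\right)$)
$y = -150851$
$\frac{y}{-147607} + \frac{476950}{f{\left(-531 \right)}} = - \frac{150851}{-147607} + \frac{476950}{2 \left(-531\right) \left(131 - 531\right)} = \left(-150851\right) \left(- \frac{1}{147607}\right) + \frac{476950}{2 \left(-531\right) \left(-400\right)} = \frac{150851}{147607} + \frac{476950}{424800} = \frac{150851}{147607} + 476950 \cdot \frac{1}{424800} = \frac{150851}{147607} + \frac{9539}{8496} = \frac{2689653269}{1254069072}$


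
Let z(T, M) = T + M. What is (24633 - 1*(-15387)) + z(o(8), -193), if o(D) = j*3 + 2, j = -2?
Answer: 39823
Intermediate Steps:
o(D) = -4 (o(D) = -2*3 + 2 = -6 + 2 = -4)
z(T, M) = M + T
(24633 - 1*(-15387)) + z(o(8), -193) = (24633 - 1*(-15387)) + (-193 - 4) = (24633 + 15387) - 197 = 40020 - 197 = 39823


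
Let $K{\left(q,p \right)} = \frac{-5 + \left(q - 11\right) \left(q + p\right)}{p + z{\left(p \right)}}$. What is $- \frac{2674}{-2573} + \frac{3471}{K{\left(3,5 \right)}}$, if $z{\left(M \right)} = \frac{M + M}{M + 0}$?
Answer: $- \frac{20777225}{59179} \approx -351.09$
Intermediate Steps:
$z{\left(M \right)} = 2$ ($z{\left(M \right)} = \frac{2 M}{M} = 2$)
$K{\left(q,p \right)} = \frac{-5 + \left(-11 + q\right) \left(p + q\right)}{2 + p}$ ($K{\left(q,p \right)} = \frac{-5 + \left(q - 11\right) \left(q + p\right)}{p + 2} = \frac{-5 + \left(-11 + q\right) \left(p + q\right)}{2 + p}$)
$- \frac{2674}{-2573} + \frac{3471}{K{\left(3,5 \right)}} = - \frac{2674}{-2573} + \frac{3471}{\frac{1}{2 + 5} \left(-5 + 3^{2} - 55 - 33 + 5 \cdot 3\right)} = \left(-2674\right) \left(- \frac{1}{2573}\right) + \frac{3471}{\frac{1}{7} \left(-5 + 9 - 55 - 33 + 15\right)} = \frac{2674}{2573} + \frac{3471}{\frac{1}{7} \left(-69\right)} = \frac{2674}{2573} + \frac{3471}{- \frac{69}{7}} = \frac{2674}{2573} + 3471 \left(- \frac{7}{69}\right) = \frac{2674}{2573} - \frac{8099}{23} = - \frac{20777225}{59179}$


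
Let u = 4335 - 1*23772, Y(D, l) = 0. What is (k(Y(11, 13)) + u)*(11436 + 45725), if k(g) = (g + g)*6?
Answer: -1111038357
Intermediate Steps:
k(g) = 12*g (k(g) = (2*g)*6 = 12*g)
u = -19437 (u = 4335 - 23772 = -19437)
(k(Y(11, 13)) + u)*(11436 + 45725) = (12*0 - 19437)*(11436 + 45725) = (0 - 19437)*57161 = -19437*57161 = -1111038357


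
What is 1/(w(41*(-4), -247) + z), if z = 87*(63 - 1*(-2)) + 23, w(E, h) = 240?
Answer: 1/5918 ≈ 0.00016898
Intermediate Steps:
z = 5678 (z = 87*(63 + 2) + 23 = 87*65 + 23 = 5655 + 23 = 5678)
1/(w(41*(-4), -247) + z) = 1/(240 + 5678) = 1/5918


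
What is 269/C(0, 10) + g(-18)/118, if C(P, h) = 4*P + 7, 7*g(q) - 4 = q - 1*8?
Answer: 15860/413 ≈ 38.402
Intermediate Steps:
g(q) = -4/7 + q/7 (g(q) = 4/7 + (q - 1*8)/7 = 4/7 + (q - 8)/7 = 4/7 + (-8 + q)/7 = 4/7 + (-8/7 + q/7) = -4/7 + q/7)
C(P, h) = 7 + 4*P
269/C(0, 10) + g(-18)/118 = 269/(7 + 4*0) + (-4/7 + (⅐)*(-18))/118 = 269/(7 + 0) + (-4/7 - 18/7)*(1/118) = 269/7 - 22/7*1/118 = 269*(⅐) - 11/413 = 269/7 - 11/413 = 15860/413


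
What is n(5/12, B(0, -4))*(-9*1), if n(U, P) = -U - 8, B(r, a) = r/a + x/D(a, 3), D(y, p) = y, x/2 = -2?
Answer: 303/4 ≈ 75.750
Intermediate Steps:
x = -4 (x = 2*(-2) = -4)
B(r, a) = -4/a + r/a (B(r, a) = r/a - 4/a = -4/a + r/a)
n(U, P) = -8 - U
n(5/12, B(0, -4))*(-9*1) = (-8 - 5/12)*(-9*1) = (-8 - 5/12)*(-9) = -101/12*(-9) = 303/4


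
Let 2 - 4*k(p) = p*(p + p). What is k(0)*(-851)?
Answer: -851/2 ≈ -425.50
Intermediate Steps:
k(p) = ½ - p²/2 (k(p) = ½ - p*(p + p)/4 = ½ - p*2*p/4 = ½ - p²/2)
k(0)*(-851) = (½ - ½*0²)*(-851) = (½ - ½*0)*(-851) = (½ + 0)*(-851) = (½)*(-851) = -851/2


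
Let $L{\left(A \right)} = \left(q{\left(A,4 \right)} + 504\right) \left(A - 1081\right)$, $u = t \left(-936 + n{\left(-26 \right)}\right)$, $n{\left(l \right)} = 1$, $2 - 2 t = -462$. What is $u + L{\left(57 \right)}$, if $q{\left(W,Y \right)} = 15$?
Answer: $-748376$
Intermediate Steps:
$t = 232$ ($t = 1 - -231 = 1 + 231 = 232$)
$u = -216920$ ($u = 232 \left(-936 + 1\right) = 232 \left(-935\right) = -216920$)
$L{\left(A \right)} = -561039 + 519 A$ ($L{\left(A \right)} = \left(15 + 504\right) \left(A - 1081\right) = 519 \left(-1081 + A\right) = -561039 + 519 A$)
$u + L{\left(57 \right)} = -216920 + \left(-561039 + 519 \cdot 57\right) = -216920 + \left(-561039 + 29583\right) = -216920 - 531456 = -748376$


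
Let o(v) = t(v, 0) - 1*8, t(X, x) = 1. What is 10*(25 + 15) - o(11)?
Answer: 407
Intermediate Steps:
o(v) = -7 (o(v) = 1 - 1*8 = 1 - 8 = -7)
10*(25 + 15) - o(11) = 10*(25 + 15) - 1*(-7) = 10*40 + 7 = 400 + 7 = 407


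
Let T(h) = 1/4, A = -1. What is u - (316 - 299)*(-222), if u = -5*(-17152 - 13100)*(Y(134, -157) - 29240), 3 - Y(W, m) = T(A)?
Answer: -4422422661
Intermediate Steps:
T(h) = ¼
Y(W, m) = 11/4 (Y(W, m) = 3 - 1*¼ = 3 - ¼ = 11/4)
u = -4422426435 (u = -5*(-17152 - 13100)*(11/4 - 29240) = -(-151260)*(-116949)/4 = -5*884485287 = -4422426435)
u - (316 - 299)*(-222) = -4422426435 - (316 - 299)*(-222) = -4422426435 - 17*(-222) = -4422426435 - 1*(-3774) = -4422426435 + 3774 = -4422422661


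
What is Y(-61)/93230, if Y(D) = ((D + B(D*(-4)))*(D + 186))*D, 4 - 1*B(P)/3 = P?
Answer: 1191025/18646 ≈ 63.876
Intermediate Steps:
B(P) = 12 - 3*P
Y(D) = D*(12 + 13*D)*(186 + D) (Y(D) = ((D + (12 - 3*D*(-4)))*(D + 186))*D = ((D + (12 - (-12)*D))*(186 + D))*D = ((D + (12 + 12*D))*(186 + D))*D = ((12 + 13*D)*(186 + D))*D = D*(12 + 13*D)*(186 + D))
Y(-61)/93230 = -61*(2232 + 13*(-61)² + 2430*(-61))/93230 = -61*(2232 + 13*3721 - 148230)*(1/93230) = -61*(2232 + 48373 - 148230)*(1/93230) = -61*(-97625)*(1/93230) = 5955125*(1/93230) = 1191025/18646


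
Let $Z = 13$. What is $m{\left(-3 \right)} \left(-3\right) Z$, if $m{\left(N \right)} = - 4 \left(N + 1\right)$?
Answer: $-312$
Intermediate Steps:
$m{\left(N \right)} = -4 - 4 N$ ($m{\left(N \right)} = - 4 \left(1 + N\right) = -4 - 4 N$)
$m{\left(-3 \right)} \left(-3\right) Z = \left(-4 - -12\right) \left(-3\right) 13 = \left(-4 + 12\right) \left(-3\right) 13 = 8 \left(-3\right) 13 = \left(-24\right) 13 = -312$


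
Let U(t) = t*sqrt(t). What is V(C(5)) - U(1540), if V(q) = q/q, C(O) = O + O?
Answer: 1 - 3080*sqrt(385) ≈ -60433.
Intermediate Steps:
U(t) = t**(3/2)
C(O) = 2*O
V(q) = 1
V(C(5)) - U(1540) = 1 - 1540**(3/2) = 1 - 3080*sqrt(385)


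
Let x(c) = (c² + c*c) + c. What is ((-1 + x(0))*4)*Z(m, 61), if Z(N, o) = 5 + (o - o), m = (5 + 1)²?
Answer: -20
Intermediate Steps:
m = 36 (m = 6² = 36)
x(c) = c + 2*c² (x(c) = (c² + c²) + c = 2*c² + c = c + 2*c²)
Z(N, o) = 5 (Z(N, o) = 5 + 0 = 5)
((-1 + x(0))*4)*Z(m, 61) = ((-1 + 0*(1 + 2*0))*4)*5 = ((-1 + 0*(1 + 0))*4)*5 = ((-1 + 0*1)*4)*5 = ((-1 + 0)*4)*5 = -1*4*5 = -4*5 = -20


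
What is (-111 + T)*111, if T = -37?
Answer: -16428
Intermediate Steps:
(-111 + T)*111 = (-111 - 37)*111 = -148*111 = -16428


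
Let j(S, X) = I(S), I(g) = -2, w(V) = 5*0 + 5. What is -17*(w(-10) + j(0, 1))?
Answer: -51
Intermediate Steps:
w(V) = 5 (w(V) = 0 + 5 = 5)
j(S, X) = -2
-17*(w(-10) + j(0, 1)) = -17*(5 - 2) = -17*3 = -51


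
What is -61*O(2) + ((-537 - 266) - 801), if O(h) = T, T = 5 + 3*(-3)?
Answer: -1360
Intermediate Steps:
T = -4 (T = 5 - 9 = -4)
O(h) = -4
-61*O(2) + ((-537 - 266) - 801) = -61*(-4) + ((-537 - 266) - 801) = 244 + (-803 - 801) = 244 - 1604 = -1360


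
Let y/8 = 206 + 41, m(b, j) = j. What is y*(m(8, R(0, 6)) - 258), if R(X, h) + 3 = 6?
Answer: -503880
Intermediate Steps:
R(X, h) = 3 (R(X, h) = -3 + 6 = 3)
y = 1976 (y = 8*(206 + 41) = 8*247 = 1976)
y*(m(8, R(0, 6)) - 258) = 1976*(3 - 258) = 1976*(-255) = -503880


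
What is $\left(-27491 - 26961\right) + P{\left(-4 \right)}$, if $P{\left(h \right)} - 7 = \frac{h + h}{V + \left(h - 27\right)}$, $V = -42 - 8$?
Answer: $- \frac{4410037}{81} \approx -54445.0$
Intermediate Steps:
$V = -50$ ($V = -42 - 8 = -50$)
$P{\left(h \right)} = 7 + \frac{2 h}{-77 + h}$ ($P{\left(h \right)} = 7 + \frac{h + h}{-50 + \left(h - 27\right)} = 7 + \frac{2 h}{-50 + \left(-27 + h\right)} = 7 + \frac{2 h}{-77 + h}$)
$\left(-27491 - 26961\right) + P{\left(-4 \right)} = \left(-27491 - 26961\right) + \frac{-539 + 9 \left(-4\right)}{-77 - 4} = -54452 + \frac{-539 - 36}{-81} = -54452 - - \frac{575}{81} = -54452 + \frac{575}{81} = - \frac{4410037}{81}$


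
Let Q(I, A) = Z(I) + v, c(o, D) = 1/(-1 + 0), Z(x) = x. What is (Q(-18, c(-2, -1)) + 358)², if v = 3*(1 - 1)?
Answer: 115600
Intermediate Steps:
v = 0 (v = 3*0 = 0)
c(o, D) = -1 (c(o, D) = 1/(-1) = -1)
Q(I, A) = I (Q(I, A) = I + 0 = I)
(Q(-18, c(-2, -1)) + 358)² = (-18 + 358)² = 340² = 115600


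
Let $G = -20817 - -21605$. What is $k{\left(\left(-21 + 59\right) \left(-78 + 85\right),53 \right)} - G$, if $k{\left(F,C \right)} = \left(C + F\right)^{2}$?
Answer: $100973$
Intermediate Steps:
$G = 788$ ($G = -20817 + 21605 = 788$)
$k{\left(\left(-21 + 59\right) \left(-78 + 85\right),53 \right)} - G = \left(53 + \left(-21 + 59\right) \left(-78 + 85\right)\right)^{2} - 788 = \left(53 + 38 \cdot 7\right)^{2} - 788 = \left(53 + 266\right)^{2} - 788 = 319^{2} - 788 = 101761 - 788 = 100973$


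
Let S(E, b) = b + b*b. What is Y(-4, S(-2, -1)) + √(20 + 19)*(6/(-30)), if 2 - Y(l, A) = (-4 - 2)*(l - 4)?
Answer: -46 - √39/5 ≈ -47.249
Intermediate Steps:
S(E, b) = b + b²
Y(l, A) = -22 + 6*l (Y(l, A) = 2 - (-4 - 2)*(l - 4) = 2 - (-6)*(-4 + l) = 2 - (24 - 6*l) = 2 + (-24 + 6*l) = -22 + 6*l)
Y(-4, S(-2, -1)) + √(20 + 19)*(6/(-30)) = (-22 + 6*(-4)) + √(20 + 19)*(6/(-30)) = (-22 - 24) + √39*(6*(-1/30)) = -46 + √39*(-⅕) = -46 - √39/5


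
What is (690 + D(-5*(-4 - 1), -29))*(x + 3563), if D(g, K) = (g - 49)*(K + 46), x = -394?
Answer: 893658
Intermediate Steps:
D(g, K) = (-49 + g)*(46 + K)
(690 + D(-5*(-4 - 1), -29))*(x + 3563) = (690 + (-2254 - 49*(-29) + 46*(-5*(-4 - 1)) - (-145)*(-4 - 1)))*(-394 + 3563) = (690 + (-2254 + 1421 + 46*(-5*(-5)) - (-145)*(-5)))*3169 = (690 + (-2254 + 1421 + 46*25 - 29*25))*3169 = (690 + (-2254 + 1421 + 1150 - 725))*3169 = (690 - 408)*3169 = 282*3169 = 893658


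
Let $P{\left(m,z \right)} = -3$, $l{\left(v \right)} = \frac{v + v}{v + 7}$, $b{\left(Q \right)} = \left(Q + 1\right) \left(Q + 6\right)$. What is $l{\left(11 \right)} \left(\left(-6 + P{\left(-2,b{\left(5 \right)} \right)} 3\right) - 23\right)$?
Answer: $- \frac{418}{9} \approx -46.444$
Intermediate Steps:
$b{\left(Q \right)} = \left(1 + Q\right) \left(6 + Q\right)$
$l{\left(v \right)} = \frac{2 v}{7 + v}$
$l{\left(11 \right)} \left(\left(-6 + P{\left(-2,b{\left(5 \right)} \right)} 3\right) - 23\right) = 2 \cdot 11 \frac{1}{7 + 11} \left(\left(-6 - 9\right) - 23\right) = 2 \cdot 11 \cdot \frac{1}{18} \left(\left(-6 - 9\right) - 23\right) = 2 \cdot 11 \cdot \frac{1}{18} \left(-15 - 23\right) = \frac{11}{9} \left(-38\right) = - \frac{418}{9}$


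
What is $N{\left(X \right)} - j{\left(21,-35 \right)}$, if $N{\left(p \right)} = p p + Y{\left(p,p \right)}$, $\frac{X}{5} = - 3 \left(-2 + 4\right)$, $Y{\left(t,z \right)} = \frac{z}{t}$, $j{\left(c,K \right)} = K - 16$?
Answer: $952$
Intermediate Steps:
$j{\left(c,K \right)} = -16 + K$
$X = -30$ ($X = 5 \left(- 3 \left(-2 + 4\right)\right) = 5 \left(\left(-3\right) 2\right) = 5 \left(-6\right) = -30$)
$N{\left(p \right)} = 1 + p^{2}$ ($N{\left(p \right)} = p p + \frac{p}{p} = p^{2} + 1 = 1 + p^{2}$)
$N{\left(X \right)} - j{\left(21,-35 \right)} = \left(1 + \left(-30\right)^{2}\right) - \left(-16 - 35\right) = \left(1 + 900\right) - -51 = 901 + 51 = 952$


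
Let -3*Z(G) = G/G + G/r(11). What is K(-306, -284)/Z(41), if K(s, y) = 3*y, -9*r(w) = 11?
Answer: -14058/179 ≈ -78.536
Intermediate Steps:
r(w) = -11/9 (r(w) = -1/9*11 = -11/9)
Z(G) = -1/3 + 3*G/11 (Z(G) = -(G/G + G/(-11/9))/3 = -(1 + G*(-9/11))/3 = -(1 - 9*G/11)/3 = -1/3 + 3*G/11)
K(-306, -284)/Z(41) = (3*(-284))/(-1/3 + (3/11)*41) = -852/(-1/3 + 123/11) = -852/358/33 = -852*33/358 = -14058/179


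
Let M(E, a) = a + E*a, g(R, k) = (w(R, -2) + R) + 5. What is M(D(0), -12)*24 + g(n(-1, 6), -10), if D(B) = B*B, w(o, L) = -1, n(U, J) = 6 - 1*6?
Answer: -284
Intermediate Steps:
n(U, J) = 0 (n(U, J) = 6 - 6 = 0)
D(B) = B**2
g(R, k) = 4 + R (g(R, k) = (-1 + R) + 5 = 4 + R)
M(D(0), -12)*24 + g(n(-1, 6), -10) = -12*(1 + 0**2)*24 + (4 + 0) = -12*(1 + 0)*24 + 4 = -12*1*24 + 4 = -12*24 + 4 = -288 + 4 = -284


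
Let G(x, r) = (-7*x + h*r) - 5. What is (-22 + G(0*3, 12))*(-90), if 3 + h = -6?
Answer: 12150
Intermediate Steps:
h = -9 (h = -3 - 6 = -9)
G(x, r) = -5 - 9*r - 7*x (G(x, r) = (-7*x - 9*r) - 5 = (-9*r - 7*x) - 5 = -5 - 9*r - 7*x)
(-22 + G(0*3, 12))*(-90) = (-22 + (-5 - 9*12 - 0*3))*(-90) = (-22 + (-5 - 108 - 7*0))*(-90) = (-22 + (-5 - 108 + 0))*(-90) = (-22 - 113)*(-90) = -135*(-90) = 12150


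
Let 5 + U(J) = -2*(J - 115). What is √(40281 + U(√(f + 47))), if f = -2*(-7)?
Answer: √(40506 - 2*√61) ≈ 201.22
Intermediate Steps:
f = 14
U(J) = 225 - 2*J (U(J) = -5 - 2*(J - 115) = -5 - 2*(-115 + J) = -5 + (230 - 2*J) = 225 - 2*J)
√(40281 + U(√(f + 47))) = √(40281 + (225 - 2*√(14 + 47))) = √(40281 + (225 - 2*√61)) = √(40506 - 2*√61)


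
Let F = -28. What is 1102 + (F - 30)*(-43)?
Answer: 3596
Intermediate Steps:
1102 + (F - 30)*(-43) = 1102 + (-28 - 30)*(-43) = 1102 - 58*(-43) = 1102 + 2494 = 3596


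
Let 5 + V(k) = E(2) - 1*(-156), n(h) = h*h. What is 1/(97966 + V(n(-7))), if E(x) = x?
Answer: 1/98119 ≈ 1.0192e-5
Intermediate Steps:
n(h) = h²
V(k) = 153 (V(k) = -5 + (2 - 1*(-156)) = -5 + (2 + 156) = -5 + 158 = 153)
1/(97966 + V(n(-7))) = 1/(97966 + 153) = 1/98119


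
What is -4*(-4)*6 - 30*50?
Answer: -1404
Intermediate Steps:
-4*(-4)*6 - 30*50 = 16*6 - 1500 = 96 - 1500 = -1404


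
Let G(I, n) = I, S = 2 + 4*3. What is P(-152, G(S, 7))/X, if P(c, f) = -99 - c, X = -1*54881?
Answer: -53/54881 ≈ -0.00096573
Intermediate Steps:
S = 14 (S = 2 + 12 = 14)
X = -54881
P(-152, G(S, 7))/X = (-99 - 1*(-152))/(-54881) = (-99 + 152)*(-1/54881) = 53*(-1/54881) = -53/54881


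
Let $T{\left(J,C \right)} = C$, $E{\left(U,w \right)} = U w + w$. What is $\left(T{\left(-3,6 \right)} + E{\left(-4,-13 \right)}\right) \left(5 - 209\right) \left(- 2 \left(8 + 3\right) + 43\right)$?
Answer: $-192780$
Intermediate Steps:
$E{\left(U,w \right)} = w + U w$
$\left(T{\left(-3,6 \right)} + E{\left(-4,-13 \right)}\right) \left(5 - 209\right) \left(- 2 \left(8 + 3\right) + 43\right) = \left(6 - 13 \left(1 - 4\right)\right) \left(5 - 209\right) \left(- 2 \left(8 + 3\right) + 43\right) = \left(6 - -39\right) \left(-204\right) \left(\left(-2\right) 11 + 43\right) = \left(6 + 39\right) \left(-204\right) \left(-22 + 43\right) = 45 \left(-204\right) 21 = \left(-9180\right) 21 = -192780$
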